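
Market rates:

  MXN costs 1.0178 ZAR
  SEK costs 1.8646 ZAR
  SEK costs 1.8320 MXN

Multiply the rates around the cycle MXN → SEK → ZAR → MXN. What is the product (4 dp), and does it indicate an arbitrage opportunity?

1.0000 (no arbitrage)

Around MXN → SEK → ZAR → MXN: 1 ÷ 1.8320 × 1.8646 ÷ 1.0178 = 0.999995
Product ≈ 1 (deviation 0.001%, within rounding noise).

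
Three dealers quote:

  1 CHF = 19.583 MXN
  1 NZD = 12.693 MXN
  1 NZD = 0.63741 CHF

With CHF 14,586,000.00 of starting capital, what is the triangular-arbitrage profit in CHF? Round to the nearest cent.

Profitable loop is CHF → NZD → MXN → CHF:
CHF 14,586,000.00 ÷ 0.63741 = NZD 22,883,230.57
NZD 22,883,230.57 × 12.693 = MXN 290,456,845.67
MXN 290,456,845.67 ÷ 19.583 = CHF 14,832,091.39
Profit = CHF 14,832,091.39 − CHF 14,586,000.00

Profit: CHF 246,091.39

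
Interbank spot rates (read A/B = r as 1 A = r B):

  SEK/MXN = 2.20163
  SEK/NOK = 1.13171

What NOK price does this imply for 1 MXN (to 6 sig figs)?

1 MXN ÷ 2.20163 = 0.454209 SEK
0.454209 SEK × 1.13171 = 0.514033 NOK

MXN/NOK = 0.514033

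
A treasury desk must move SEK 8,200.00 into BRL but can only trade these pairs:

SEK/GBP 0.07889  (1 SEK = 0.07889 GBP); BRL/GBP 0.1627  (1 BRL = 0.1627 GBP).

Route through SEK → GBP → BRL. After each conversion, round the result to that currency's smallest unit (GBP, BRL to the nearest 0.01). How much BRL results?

BRL 3,976.03

SEK 8,200.00 × 0.07889 = GBP 646.90
GBP 646.90 ÷ 0.1627 = BRL 3,976.03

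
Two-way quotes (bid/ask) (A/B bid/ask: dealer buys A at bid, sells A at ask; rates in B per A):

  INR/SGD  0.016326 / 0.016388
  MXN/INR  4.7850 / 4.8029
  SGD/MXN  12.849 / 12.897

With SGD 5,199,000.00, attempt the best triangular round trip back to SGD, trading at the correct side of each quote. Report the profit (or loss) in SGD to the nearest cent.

Best loop SGD → MXN → INR → SGD:
SGD 5,199,000.00 × 12.849 (sell SGD at bid) = MXN 66,801,951.00
MXN 66,801,951.00 × 4.7850 (sell MXN at bid) = INR 319,647,335.54
INR 319,647,335.54 × 0.016326 (sell INR at bid) = SGD 5,218,562.40

Net profit: SGD 19,562.40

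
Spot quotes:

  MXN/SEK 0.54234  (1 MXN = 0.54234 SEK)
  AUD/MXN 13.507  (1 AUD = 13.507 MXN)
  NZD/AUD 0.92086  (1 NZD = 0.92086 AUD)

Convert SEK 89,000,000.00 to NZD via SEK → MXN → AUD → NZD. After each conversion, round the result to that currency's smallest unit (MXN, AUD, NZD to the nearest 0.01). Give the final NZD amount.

NZD 13,193,677.41

SEK 89,000,000.00 ÷ 0.54234 = MXN 164,103,698.79
MXN 164,103,698.79 ÷ 13.507 = AUD 12,149,529.78
AUD 12,149,529.78 ÷ 0.92086 = NZD 13,193,677.41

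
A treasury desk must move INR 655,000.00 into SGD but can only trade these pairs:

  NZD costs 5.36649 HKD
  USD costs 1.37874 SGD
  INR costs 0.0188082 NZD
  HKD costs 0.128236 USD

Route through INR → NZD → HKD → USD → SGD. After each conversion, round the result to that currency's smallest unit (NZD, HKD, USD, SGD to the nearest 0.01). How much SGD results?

INR 655,000.00 × 0.0188082 = NZD 12,319.37
NZD 12,319.37 × 5.36649 = HKD 66,111.78
HKD 66,111.78 × 0.128236 = USD 8,477.91
USD 8,477.91 × 1.37874 = SGD 11,688.83

SGD 11,688.83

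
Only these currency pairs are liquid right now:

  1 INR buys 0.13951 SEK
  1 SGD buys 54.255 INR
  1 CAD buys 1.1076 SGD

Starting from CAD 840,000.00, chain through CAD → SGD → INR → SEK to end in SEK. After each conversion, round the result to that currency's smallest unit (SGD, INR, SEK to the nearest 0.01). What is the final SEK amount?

CAD 840,000.00 × 1.1076 = SGD 930,384.00
SGD 930,384.00 × 54.255 = INR 50,477,983.92
INR 50,477,983.92 × 0.13951 = SEK 7,042,183.54

SEK 7,042,183.54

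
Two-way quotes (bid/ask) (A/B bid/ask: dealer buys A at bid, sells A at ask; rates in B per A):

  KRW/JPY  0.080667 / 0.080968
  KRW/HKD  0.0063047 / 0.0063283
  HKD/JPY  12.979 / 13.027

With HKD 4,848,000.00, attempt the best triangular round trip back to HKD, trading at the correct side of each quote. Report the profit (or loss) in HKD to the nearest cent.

Best loop HKD → JPY → KRW → HKD:
HKD 4,848,000.00 × 12.979 (sell HKD at bid) = JPY 62,922,192
JPY 62,922,192 ÷ 0.080968 (buy KRW at ask) = KRW 777,124,197
KRW 777,124,197 × 0.0063047 (sell KRW at bid) = HKD 4,899,534.93

Net profit: HKD 51,534.93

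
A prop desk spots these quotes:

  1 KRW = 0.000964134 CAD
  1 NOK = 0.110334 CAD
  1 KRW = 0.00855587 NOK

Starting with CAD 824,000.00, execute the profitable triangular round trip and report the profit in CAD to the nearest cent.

Profit: CAD 17,571.60

Profitable loop is CAD → NOK → KRW → CAD:
CAD 824,000.00 ÷ 0.110334 = NOK 7,468,232.82
NOK 7,468,232.82 ÷ 0.00855587 = KRW 872,878,249
KRW 872,878,249 × 0.000964134 = CAD 841,571.60
Profit = CAD 841,571.60 − CAD 824,000.00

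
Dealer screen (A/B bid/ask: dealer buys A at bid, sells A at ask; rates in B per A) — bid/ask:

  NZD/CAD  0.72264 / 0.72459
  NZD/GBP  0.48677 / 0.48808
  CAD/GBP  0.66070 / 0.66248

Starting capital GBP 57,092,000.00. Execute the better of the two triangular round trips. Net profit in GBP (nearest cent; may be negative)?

Best loop GBP → CAD → NZD → GBP:
GBP 57,092,000.00 ÷ 0.66248 (buy CAD at ask) = CAD 86,179,205.41
CAD 86,179,205.41 ÷ 0.72459 (buy NZD at ask) = NZD 118,935,129.40
NZD 118,935,129.40 × 0.48677 (sell NZD at bid) = GBP 57,894,052.94

Net profit: GBP 802,052.94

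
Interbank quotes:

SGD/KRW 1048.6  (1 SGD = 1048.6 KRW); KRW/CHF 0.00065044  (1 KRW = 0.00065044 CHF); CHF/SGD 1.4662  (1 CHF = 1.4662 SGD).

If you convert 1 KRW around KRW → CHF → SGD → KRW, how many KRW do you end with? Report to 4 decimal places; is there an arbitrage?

Around KRW → CHF → SGD → KRW: 1 × 0.00065044 × 1.4662 × 1048.6 = 1.000024
Product ≈ 1 (deviation 0.002%, within rounding noise).

1.0000 (no arbitrage)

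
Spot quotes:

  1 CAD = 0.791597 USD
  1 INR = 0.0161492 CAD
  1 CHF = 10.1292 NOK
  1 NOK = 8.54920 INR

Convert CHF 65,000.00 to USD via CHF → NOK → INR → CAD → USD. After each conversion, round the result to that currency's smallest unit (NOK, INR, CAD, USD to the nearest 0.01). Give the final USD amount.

CHF 65,000.00 × 10.1292 = NOK 658,398.00
NOK 658,398.00 × 8.54920 = INR 5,628,776.18
INR 5,628,776.18 × 0.0161492 = CAD 90,900.23
CAD 90,900.23 × 0.791597 = USD 71,956.35

USD 71,956.35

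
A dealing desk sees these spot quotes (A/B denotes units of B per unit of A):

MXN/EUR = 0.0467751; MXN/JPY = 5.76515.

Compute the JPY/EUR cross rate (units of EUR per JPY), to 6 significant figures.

JPY/EUR = 0.00811342

1 JPY ÷ 5.76515 = 0.173456 MXN
0.173456 MXN × 0.0467751 = 0.00811342 EUR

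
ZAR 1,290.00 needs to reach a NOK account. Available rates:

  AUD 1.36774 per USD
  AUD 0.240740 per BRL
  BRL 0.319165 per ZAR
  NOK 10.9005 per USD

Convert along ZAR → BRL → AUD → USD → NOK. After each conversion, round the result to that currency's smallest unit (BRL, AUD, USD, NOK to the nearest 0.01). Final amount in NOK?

ZAR 1,290.00 × 0.319165 = BRL 411.72
BRL 411.72 × 0.240740 = AUD 99.12
AUD 99.12 ÷ 1.36774 = USD 72.47
USD 72.47 × 10.9005 = NOK 789.96

NOK 789.96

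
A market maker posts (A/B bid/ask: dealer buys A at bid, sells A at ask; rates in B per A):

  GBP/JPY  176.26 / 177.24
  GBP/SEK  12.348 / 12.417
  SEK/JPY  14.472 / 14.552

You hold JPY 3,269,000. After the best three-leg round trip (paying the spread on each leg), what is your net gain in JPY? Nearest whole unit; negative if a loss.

Best loop JPY → GBP → SEK → JPY:
JPY 3,269,000 ÷ 177.24 (buy GBP at ask) = GBP 18,443.92
GBP 18,443.92 × 12.348 (sell GBP at bid) = SEK 227,745.50
SEK 227,745.50 × 14.472 (sell SEK at bid) = JPY 3,295,933

Net profit: JPY 26,933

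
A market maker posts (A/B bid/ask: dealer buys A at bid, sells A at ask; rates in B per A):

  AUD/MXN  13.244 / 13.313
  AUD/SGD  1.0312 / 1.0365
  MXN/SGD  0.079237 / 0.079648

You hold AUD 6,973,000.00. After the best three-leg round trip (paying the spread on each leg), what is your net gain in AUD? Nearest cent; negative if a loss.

Net profit: AUD 86,883.84

Best loop AUD → MXN → SGD → AUD:
AUD 6,973,000.00 × 13.244 (sell AUD at bid) = MXN 92,350,412.00
MXN 92,350,412.00 × 0.079237 (sell MXN at bid) = SGD 7,317,569.60
SGD 7,317,569.60 ÷ 1.0365 (buy AUD at ask) = AUD 7,059,883.84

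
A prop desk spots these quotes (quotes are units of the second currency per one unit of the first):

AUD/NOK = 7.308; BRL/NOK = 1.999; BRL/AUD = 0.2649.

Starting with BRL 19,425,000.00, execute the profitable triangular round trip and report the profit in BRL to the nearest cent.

Profit: BRL 633,263.15

Profitable loop is BRL → NOK → AUD → BRL:
BRL 19,425,000.00 × 1.999 = NOK 38,830,575.00
NOK 38,830,575.00 ÷ 7.308 = AUD 5,313,433.91
AUD 5,313,433.91 ÷ 0.2649 = BRL 20,058,263.15
Profit = BRL 20,058,263.15 − BRL 19,425,000.00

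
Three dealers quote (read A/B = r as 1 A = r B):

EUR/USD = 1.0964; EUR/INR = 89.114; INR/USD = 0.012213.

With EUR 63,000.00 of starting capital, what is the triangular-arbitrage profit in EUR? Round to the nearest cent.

Profitable loop is EUR → USD → INR → EUR:
EUR 63,000.00 × 1.0964 = USD 69,073.20
USD 69,073.20 ÷ 0.012213 = INR 5,655,711.13
INR 5,655,711.13 ÷ 89.114 = EUR 63,466.02
Profit = EUR 63,466.02 − EUR 63,000.00

Profit: EUR 466.02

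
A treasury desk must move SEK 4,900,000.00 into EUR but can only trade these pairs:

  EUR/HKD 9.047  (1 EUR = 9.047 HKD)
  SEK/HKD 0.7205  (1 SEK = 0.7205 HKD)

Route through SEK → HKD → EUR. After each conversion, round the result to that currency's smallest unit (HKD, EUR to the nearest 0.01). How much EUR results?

EUR 390,234.33

SEK 4,900,000.00 × 0.7205 = HKD 3,530,450.00
HKD 3,530,450.00 ÷ 9.047 = EUR 390,234.33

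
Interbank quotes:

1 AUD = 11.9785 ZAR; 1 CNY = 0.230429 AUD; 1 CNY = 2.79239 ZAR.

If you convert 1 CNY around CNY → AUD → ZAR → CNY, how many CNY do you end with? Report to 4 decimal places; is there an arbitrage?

0.9885 (arbitrage exists)

Around CNY → AUD → ZAR → CNY: 1 × 0.230429 × 11.9785 ÷ 2.79239 = 0.988470
Product < 1; profitable direction is CNY → ZAR → AUD → CNY.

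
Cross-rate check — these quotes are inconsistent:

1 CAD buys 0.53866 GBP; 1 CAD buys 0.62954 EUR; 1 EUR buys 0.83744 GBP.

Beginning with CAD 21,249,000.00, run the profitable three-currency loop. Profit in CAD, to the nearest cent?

Profitable loop is CAD → GBP → EUR → CAD:
CAD 21,249,000.00 × 0.53866 = GBP 11,445,986.34
GBP 11,445,986.34 ÷ 0.83744 = EUR 13,667,828.55
EUR 13,667,828.55 ÷ 0.62954 = CAD 21,710,818.29
Profit = CAD 21,710,818.29 − CAD 21,249,000.00

Profit: CAD 461,818.29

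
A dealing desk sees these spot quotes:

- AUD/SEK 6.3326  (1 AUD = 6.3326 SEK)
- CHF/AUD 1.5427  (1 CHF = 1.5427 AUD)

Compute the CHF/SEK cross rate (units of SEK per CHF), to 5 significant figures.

1 CHF × 1.5427 = 1.5427 AUD
1.5427 AUD × 6.3326 = 9.7693 SEK

CHF/SEK = 9.7693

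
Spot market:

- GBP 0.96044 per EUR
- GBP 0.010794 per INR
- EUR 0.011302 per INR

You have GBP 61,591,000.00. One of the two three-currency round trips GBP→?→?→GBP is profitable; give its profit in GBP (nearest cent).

Profit: GBP 347,457.23

Profitable loop is GBP → INR → EUR → GBP:
GBP 61,591,000.00 ÷ 0.010794 = INR 5,706,040,392.81
INR 5,706,040,392.81 × 0.011302 = EUR 64,489,668.52
EUR 64,489,668.52 × 0.96044 = GBP 61,938,457.23
Profit = GBP 61,938,457.23 − GBP 61,591,000.00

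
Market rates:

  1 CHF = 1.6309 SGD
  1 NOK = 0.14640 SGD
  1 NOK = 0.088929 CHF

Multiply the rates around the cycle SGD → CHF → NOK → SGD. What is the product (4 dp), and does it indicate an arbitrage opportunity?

1.0094 (arbitrage exists)

Around SGD → CHF → NOK → SGD: 1 ÷ 1.6309 ÷ 0.088929 × 0.14640 = 1.009416
Product > 1; profitable direction is SGD → CHF → NOK → SGD.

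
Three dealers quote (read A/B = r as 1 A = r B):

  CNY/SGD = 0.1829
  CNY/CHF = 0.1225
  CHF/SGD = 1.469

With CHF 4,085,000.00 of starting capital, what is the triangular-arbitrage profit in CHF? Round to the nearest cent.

Profitable loop is CHF → CNY → SGD → CHF:
CHF 4,085,000.00 ÷ 0.1225 = CNY 33,346,938.78
CNY 33,346,938.78 × 0.1829 = SGD 6,099,155.10
SGD 6,099,155.10 ÷ 1.469 = CHF 4,151,909.53
Profit = CHF 4,151,909.53 − CHF 4,085,000.00

Profit: CHF 66,909.53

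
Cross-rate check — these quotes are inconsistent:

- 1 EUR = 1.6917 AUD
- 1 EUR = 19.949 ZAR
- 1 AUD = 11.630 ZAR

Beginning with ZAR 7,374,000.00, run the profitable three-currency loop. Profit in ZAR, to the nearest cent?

Profit: ZAR 102,893.58

Profitable loop is ZAR → AUD → EUR → ZAR:
ZAR 7,374,000.00 ÷ 11.630 = AUD 634,049.87
AUD 634,049.87 ÷ 1.6917 = EUR 374,800.42
EUR 374,800.42 × 19.949 = ZAR 7,476,893.58
Profit = ZAR 7,476,893.58 − ZAR 7,374,000.00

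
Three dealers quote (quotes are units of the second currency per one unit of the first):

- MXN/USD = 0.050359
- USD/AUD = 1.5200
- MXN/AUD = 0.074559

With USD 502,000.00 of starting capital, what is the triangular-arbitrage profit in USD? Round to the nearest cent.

Profitable loop is USD → AUD → MXN → USD:
USD 502,000.00 × 1.5200 = AUD 763,040.00
AUD 763,040.00 ÷ 0.074559 = MXN 10,234,042.84
MXN 10,234,042.84 × 0.050359 = USD 515,376.16
Profit = USD 515,376.16 − USD 502,000.00

Profit: USD 13,376.16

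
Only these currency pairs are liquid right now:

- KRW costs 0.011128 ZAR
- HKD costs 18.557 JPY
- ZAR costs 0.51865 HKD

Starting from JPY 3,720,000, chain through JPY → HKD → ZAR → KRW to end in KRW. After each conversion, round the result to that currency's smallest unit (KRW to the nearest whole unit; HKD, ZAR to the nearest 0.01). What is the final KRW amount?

KRW 34,733,110

JPY 3,720,000 ÷ 18.557 = HKD 200,463.44
HKD 200,463.44 ÷ 0.51865 = ZAR 386,510.05
ZAR 386,510.05 ÷ 0.011128 = KRW 34,733,110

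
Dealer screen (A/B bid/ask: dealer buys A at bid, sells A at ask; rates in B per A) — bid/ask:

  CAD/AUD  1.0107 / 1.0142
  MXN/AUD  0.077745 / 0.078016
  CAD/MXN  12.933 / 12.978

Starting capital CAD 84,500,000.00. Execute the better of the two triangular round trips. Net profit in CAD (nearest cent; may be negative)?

Best loop CAD → AUD → MXN → CAD:
CAD 84,500,000.00 × 1.0107 (sell CAD at bid) = AUD 85,404,150.00
AUD 85,404,150.00 ÷ 0.078016 (buy MXN at ask) = MXN 1,094,700,446.06
MXN 1,094,700,446.06 ÷ 12.978 (buy CAD at ask) = CAD 84,350,473.58

Net result: CAD -149,526.42 (no profitable arbitrage after spreads)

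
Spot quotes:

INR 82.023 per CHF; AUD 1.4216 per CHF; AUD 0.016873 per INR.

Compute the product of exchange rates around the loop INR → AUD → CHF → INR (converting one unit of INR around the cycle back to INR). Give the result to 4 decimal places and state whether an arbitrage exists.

0.9735 (arbitrage exists)

Around INR → AUD → CHF → INR: 1 × 0.016873 ÷ 1.4216 × 82.023 = 0.973533
Product < 1; profitable direction is INR → CHF → AUD → INR.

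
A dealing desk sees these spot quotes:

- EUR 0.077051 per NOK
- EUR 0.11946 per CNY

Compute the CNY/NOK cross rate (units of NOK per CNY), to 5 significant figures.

CNY/NOK = 1.5504

1 CNY × 0.11946 = 0.11946 EUR
0.11946 EUR ÷ 0.077051 = 1.5504 NOK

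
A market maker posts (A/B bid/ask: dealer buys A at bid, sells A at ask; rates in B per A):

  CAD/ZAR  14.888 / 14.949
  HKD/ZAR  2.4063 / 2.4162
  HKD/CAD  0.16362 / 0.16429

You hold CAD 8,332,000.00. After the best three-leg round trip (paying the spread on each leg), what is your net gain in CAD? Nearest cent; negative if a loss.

Best loop CAD → ZAR → HKD → CAD:
CAD 8,332,000.00 × 14.888 (sell CAD at bid) = ZAR 124,046,816.00
ZAR 124,046,816.00 ÷ 2.4162 (buy HKD at ask) = HKD 51,339,630.83
HKD 51,339,630.83 × 0.16362 (sell HKD at bid) = CAD 8,400,190.40

Net profit: CAD 68,190.40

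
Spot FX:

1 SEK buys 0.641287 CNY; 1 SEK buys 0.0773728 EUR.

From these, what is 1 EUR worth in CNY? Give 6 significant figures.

1 EUR ÷ 0.0773728 = 12.9244 SEK
12.9244 SEK × 0.641287 = 8.28827 CNY

EUR/CNY = 8.28827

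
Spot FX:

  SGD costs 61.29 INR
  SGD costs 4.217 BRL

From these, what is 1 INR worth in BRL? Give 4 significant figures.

INR/BRL = 0.06880

1 INR ÷ 61.29 = 0.0163159 SGD
0.0163159 SGD × 4.217 = 0.068804 BRL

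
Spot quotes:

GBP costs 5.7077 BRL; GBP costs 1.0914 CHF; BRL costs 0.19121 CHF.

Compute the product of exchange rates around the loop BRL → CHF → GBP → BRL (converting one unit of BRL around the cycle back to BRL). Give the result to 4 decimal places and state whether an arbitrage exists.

Around BRL → CHF → GBP → BRL: 1 × 0.19121 ÷ 1.0914 × 5.7077 = 0.999972
Product ≈ 1 (deviation 0.003%, within rounding noise).

1.0000 (no arbitrage)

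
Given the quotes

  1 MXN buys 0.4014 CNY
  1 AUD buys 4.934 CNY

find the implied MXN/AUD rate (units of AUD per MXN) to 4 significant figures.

MXN/AUD = 0.08135

1 MXN × 0.4014 = 0.4014 CNY
0.4014 CNY ÷ 4.934 = 0.0813539 AUD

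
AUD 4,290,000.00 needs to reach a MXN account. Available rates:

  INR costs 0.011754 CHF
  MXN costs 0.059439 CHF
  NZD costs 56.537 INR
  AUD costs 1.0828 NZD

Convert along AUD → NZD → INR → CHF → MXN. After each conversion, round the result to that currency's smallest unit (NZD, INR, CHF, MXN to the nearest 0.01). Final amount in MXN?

MXN 51,934,085.87

AUD 4,290,000.00 × 1.0828 = NZD 4,645,212.00
NZD 4,645,212.00 × 56.537 = INR 262,626,350.84
INR 262,626,350.84 × 0.011754 = CHF 3,086,910.13
CHF 3,086,910.13 ÷ 0.059439 = MXN 51,934,085.87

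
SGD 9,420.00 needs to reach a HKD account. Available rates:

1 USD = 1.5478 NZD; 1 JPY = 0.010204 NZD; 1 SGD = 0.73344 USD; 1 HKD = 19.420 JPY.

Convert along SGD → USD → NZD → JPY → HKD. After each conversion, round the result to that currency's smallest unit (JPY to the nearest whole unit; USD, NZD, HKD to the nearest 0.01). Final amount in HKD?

SGD 9,420.00 × 0.73344 = USD 6,909.00
USD 6,909.00 × 1.5478 = NZD 10,693.75
NZD 10,693.75 ÷ 0.010204 = JPY 1,047,996
JPY 1,047,996 ÷ 19.420 = HKD 53,964.78

HKD 53,964.78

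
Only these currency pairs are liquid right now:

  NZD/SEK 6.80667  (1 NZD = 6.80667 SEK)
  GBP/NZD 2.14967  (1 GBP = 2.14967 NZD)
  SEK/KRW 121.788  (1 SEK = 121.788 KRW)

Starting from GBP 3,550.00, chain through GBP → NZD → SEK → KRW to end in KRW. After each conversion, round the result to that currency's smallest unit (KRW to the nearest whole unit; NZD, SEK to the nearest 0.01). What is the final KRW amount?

KRW 6,326,149

GBP 3,550.00 × 2.14967 = NZD 7,631.33
NZD 7,631.33 × 6.80667 = SEK 51,943.94
SEK 51,943.94 × 121.788 = KRW 6,326,149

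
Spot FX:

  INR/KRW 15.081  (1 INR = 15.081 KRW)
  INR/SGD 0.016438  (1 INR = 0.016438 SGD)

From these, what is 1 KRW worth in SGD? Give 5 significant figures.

KRW/SGD = 0.0010900

1 KRW ÷ 15.081 = 0.0663086 INR
0.0663086 INR × 0.016438 = 0.00108998 SGD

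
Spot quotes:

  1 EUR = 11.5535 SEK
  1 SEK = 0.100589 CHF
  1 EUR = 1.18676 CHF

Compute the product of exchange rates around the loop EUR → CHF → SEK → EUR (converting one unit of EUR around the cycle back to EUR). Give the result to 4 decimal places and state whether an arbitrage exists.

1.0212 (arbitrage exists)

Around EUR → CHF → SEK → EUR: 1 × 1.18676 ÷ 0.100589 ÷ 11.5535 = 1.021172
Product > 1; profitable direction is EUR → CHF → SEK → EUR.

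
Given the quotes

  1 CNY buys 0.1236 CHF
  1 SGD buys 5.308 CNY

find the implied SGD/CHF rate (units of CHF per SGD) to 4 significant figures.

SGD/CHF = 0.6561

1 SGD × 5.308 = 5.308 CNY
5.308 CNY × 0.1236 = 0.656069 CHF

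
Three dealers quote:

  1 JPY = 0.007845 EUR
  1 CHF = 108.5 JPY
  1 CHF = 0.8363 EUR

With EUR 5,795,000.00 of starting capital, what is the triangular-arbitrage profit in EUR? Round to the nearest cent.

Profitable loop is EUR → CHF → JPY → EUR:
EUR 5,795,000.00 ÷ 0.8363 = CHF 6,929,331.58
CHF 6,929,331.58 × 108.5 = JPY 751,832,476
JPY 751,832,476 × 0.007845 = EUR 5,898,125.78
Profit = EUR 5,898,125.78 − EUR 5,795,000.00

Profit: EUR 103,125.78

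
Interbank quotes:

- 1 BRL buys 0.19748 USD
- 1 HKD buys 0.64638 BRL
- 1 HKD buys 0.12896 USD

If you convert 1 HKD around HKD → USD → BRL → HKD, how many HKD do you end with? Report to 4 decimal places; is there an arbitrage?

Around HKD → USD → BRL → HKD: 1 × 0.12896 ÷ 0.19748 ÷ 0.64638 = 1.010285
Product > 1; profitable direction is HKD → USD → BRL → HKD.

1.0103 (arbitrage exists)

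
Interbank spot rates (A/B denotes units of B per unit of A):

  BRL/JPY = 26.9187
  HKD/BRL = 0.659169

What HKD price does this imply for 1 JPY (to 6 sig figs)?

JPY/HKD = 0.0563572

1 JPY ÷ 26.9187 = 0.0371489 BRL
0.0371489 BRL ÷ 0.659169 = 0.0563572 HKD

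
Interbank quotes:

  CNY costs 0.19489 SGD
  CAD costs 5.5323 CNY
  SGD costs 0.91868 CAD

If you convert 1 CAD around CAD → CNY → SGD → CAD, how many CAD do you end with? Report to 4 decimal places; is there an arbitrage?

0.9905 (arbitrage exists)

Around CAD → CNY → SGD → CAD: 1 × 5.5323 × 0.19489 × 0.91868 = 0.990512
Product < 1; profitable direction is CAD → SGD → CNY → CAD.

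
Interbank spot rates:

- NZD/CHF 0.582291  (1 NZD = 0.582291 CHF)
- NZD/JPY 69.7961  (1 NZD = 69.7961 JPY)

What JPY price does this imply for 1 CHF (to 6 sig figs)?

CHF/JPY = 119.865

1 CHF ÷ 0.582291 = 1.71735 NZD
1.71735 NZD × 69.7961 = 119.865 JPY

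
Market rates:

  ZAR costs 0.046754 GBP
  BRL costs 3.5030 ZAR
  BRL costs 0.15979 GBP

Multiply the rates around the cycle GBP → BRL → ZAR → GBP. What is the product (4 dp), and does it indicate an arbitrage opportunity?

1.0250 (arbitrage exists)

Around GBP → BRL → ZAR → GBP: 1 ÷ 0.15979 × 3.5030 × 0.046754 = 1.024966
Product > 1; profitable direction is GBP → BRL → ZAR → GBP.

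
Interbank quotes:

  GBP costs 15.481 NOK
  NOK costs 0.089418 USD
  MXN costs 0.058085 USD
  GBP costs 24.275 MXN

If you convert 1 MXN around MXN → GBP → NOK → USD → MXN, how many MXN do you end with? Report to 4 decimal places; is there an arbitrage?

Around MXN → GBP → NOK → USD → MXN: 1 ÷ 24.275 × 15.481 × 0.089418 ÷ 0.058085 = 0.981750
Product < 1; profitable direction is MXN → USD → NOK → GBP → MXN.

0.9817 (arbitrage exists)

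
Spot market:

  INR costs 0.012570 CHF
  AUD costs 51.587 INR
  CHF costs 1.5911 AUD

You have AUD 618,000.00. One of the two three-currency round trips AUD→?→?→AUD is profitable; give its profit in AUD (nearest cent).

Profit: AUD 19,619.37

Profitable loop is AUD → INR → CHF → AUD:
AUD 618,000.00 × 51.587 = INR 31,880,766.00
INR 31,880,766.00 × 0.012570 = CHF 400,741.23
CHF 400,741.23 × 1.5911 = AUD 637,619.37
Profit = AUD 637,619.37 − AUD 618,000.00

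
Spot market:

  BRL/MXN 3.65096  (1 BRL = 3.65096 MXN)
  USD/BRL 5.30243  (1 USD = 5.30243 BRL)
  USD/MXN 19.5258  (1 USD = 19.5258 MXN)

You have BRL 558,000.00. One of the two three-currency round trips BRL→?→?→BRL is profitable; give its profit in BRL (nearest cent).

Profitable loop is BRL → USD → MXN → BRL:
BRL 558,000.00 ÷ 5.30243 = USD 105,234.77
USD 105,234.77 × 19.5258 = MXN 2,054,793.07
MXN 2,054,793.07 ÷ 3.65096 = BRL 562,808.98
Profit = BRL 562,808.98 − BRL 558,000.00

Profit: BRL 4,808.98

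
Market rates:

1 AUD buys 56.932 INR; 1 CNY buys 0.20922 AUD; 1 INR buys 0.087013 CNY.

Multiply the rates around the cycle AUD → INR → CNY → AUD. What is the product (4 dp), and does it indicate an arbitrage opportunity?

1.0364 (arbitrage exists)

Around AUD → INR → CNY → AUD: 1 × 56.932 × 0.087013 × 0.20922 = 1.036439
Product > 1; profitable direction is AUD → INR → CNY → AUD.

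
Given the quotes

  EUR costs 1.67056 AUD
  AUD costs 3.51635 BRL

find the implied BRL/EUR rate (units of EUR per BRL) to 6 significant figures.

BRL/EUR = 0.170234

1 BRL ÷ 3.51635 = 0.284386 AUD
0.284386 AUD ÷ 1.67056 = 0.170234 EUR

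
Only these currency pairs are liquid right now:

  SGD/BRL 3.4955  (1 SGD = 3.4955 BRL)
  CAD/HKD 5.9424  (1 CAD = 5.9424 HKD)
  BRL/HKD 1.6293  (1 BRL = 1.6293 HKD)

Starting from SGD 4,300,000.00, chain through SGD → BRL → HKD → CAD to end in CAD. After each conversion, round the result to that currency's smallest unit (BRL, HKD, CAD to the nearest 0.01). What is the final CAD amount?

CAD 4,121,135.91

SGD 4,300,000.00 × 3.4955 = BRL 15,030,650.00
BRL 15,030,650.00 × 1.6293 = HKD 24,489,438.04
HKD 24,489,438.04 ÷ 5.9424 = CAD 4,121,135.91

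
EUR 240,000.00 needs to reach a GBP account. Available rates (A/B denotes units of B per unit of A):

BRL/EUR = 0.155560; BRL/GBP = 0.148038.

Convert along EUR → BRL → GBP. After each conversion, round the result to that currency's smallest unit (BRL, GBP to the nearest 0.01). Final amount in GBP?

GBP 228,394.96

EUR 240,000.00 ÷ 0.155560 = BRL 1,542,813.06
BRL 1,542,813.06 × 0.148038 = GBP 228,394.96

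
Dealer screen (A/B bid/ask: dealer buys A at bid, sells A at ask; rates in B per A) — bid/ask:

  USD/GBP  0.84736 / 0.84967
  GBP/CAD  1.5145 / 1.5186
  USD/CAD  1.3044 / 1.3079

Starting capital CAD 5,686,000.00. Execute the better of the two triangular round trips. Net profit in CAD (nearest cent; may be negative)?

Best loop CAD → GBP → USD → CAD:
CAD 5,686,000.00 ÷ 1.5186 (buy GBP at ask) = GBP 3,744,238.11
GBP 3,744,238.11 ÷ 0.84967 (buy USD at ask) = USD 4,406,696.85
USD 4,406,696.85 × 1.3044 (sell USD at bid) = CAD 5,748,095.37

Net profit: CAD 62,095.37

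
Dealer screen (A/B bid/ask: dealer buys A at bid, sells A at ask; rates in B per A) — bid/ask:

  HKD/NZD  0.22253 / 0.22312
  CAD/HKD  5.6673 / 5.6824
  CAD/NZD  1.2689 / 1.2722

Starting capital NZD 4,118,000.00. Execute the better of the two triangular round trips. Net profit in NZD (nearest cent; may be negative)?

Net profit: NZD 3,387.38

Best loop NZD → HKD → CAD → NZD:
NZD 4,118,000.00 ÷ 0.22312 (buy HKD at ask) = HKD 18,456,436.00
HKD 18,456,436.00 ÷ 5.6824 (buy CAD at ask) = CAD 3,248,000.14
CAD 3,248,000.14 × 1.2689 (sell CAD at bid) = NZD 4,121,387.38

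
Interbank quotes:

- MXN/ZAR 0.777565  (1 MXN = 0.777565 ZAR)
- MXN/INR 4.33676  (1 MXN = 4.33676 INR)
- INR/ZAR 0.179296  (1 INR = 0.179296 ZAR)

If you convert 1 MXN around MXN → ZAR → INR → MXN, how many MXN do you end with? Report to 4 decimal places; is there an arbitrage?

Around MXN → ZAR → INR → MXN: 1 × 0.777565 ÷ 0.179296 ÷ 4.33676 = 1.000002
Product ≈ 1 (deviation 0.000%, within rounding noise).

1.0000 (no arbitrage)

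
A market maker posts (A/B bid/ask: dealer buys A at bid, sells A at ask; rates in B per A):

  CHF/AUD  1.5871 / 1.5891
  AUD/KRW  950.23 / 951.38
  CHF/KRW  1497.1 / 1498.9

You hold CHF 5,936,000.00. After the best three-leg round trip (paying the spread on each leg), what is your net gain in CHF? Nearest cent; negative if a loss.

Best loop CHF → AUD → KRW → CHF:
CHF 5,936,000.00 × 1.5871 (sell CHF at bid) = AUD 9,421,025.60
AUD 9,421,025.60 × 950.23 (sell AUD at bid) = KRW 8,952,141,156
KRW 8,952,141,156 ÷ 1498.9 (buy CHF at ask) = CHF 5,972,473.92

Net profit: CHF 36,473.92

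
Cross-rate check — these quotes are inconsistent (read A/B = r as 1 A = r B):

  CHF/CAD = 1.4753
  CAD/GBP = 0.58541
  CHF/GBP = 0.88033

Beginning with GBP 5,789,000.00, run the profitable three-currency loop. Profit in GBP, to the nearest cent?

Profitable loop is GBP → CAD → CHF → GBP:
GBP 5,789,000.00 ÷ 0.58541 = CAD 9,888,795.89
CAD 9,888,795.89 ÷ 1.4753 = CHF 6,702,905.09
CHF 6,702,905.09 × 0.88033 = GBP 5,900,768.44
Profit = GBP 5,900,768.44 − GBP 5,789,000.00

Profit: GBP 111,768.44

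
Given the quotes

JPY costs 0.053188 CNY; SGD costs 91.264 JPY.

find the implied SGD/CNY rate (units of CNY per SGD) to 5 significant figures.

SGD/CNY = 4.8541

1 SGD × 91.264 = 91.264 JPY
91.264 JPY × 0.053188 = 4.85415 CNY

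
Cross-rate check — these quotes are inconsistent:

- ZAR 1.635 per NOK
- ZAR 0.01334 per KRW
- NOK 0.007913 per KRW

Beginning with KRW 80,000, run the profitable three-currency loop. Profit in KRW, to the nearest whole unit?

Profitable loop is KRW → ZAR → NOK → KRW:
KRW 80,000 × 0.01334 = ZAR 1,067.20
ZAR 1,067.20 ÷ 1.635 = NOK 652.72
NOK 652.72 ÷ 0.007913 = KRW 82,487
Profit = KRW 82,487 − KRW 80,000

Profit: KRW 2,487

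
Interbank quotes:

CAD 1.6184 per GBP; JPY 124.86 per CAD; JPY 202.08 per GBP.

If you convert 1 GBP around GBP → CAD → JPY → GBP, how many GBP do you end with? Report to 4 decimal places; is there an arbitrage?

1.0000 (no arbitrage)

Around GBP → CAD → JPY → GBP: 1 × 1.6184 × 124.86 ÷ 202.08 = 0.999967
Product ≈ 1 (deviation 0.003%, within rounding noise).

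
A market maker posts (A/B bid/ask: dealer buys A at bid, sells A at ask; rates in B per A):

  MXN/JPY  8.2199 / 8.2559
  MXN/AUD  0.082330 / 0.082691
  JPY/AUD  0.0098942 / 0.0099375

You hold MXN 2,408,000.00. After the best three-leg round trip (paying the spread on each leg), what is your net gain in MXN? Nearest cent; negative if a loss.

Best loop MXN → AUD → JPY → MXN:
MXN 2,408,000.00 × 0.082330 (sell MXN at bid) = AUD 198,250.64
AUD 198,250.64 ÷ 0.0099375 (buy JPY at ask) = JPY 19,949,750
JPY 19,949,750 ÷ 8.2559 (buy MXN at ask) = MXN 2,416,423.40

Net profit: MXN 8,423.40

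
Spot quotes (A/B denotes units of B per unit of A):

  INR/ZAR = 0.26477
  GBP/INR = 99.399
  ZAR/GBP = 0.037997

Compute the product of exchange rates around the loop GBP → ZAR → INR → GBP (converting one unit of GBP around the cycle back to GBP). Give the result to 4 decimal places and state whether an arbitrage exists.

Around GBP → ZAR → INR → GBP: 1 ÷ 0.037997 ÷ 0.26477 ÷ 99.399 = 1.000000
Product ≈ 1 (deviation 0.000%, within rounding noise).

1.0000 (no arbitrage)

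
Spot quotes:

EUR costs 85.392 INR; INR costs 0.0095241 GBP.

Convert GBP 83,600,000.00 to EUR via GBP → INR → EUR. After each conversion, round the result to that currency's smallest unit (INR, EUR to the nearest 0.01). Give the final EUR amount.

EUR 102,793,379.70

GBP 83,600,000.00 ÷ 0.0095241 = INR 8,777,732,279.17
INR 8,777,732,279.17 ÷ 85.392 = EUR 102,793,379.70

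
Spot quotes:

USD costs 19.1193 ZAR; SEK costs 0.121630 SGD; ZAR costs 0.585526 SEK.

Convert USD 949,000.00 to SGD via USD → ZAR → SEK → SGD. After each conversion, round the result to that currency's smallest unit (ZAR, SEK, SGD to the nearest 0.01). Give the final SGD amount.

SGD 1,292,186.18

USD 949,000.00 × 19.1193 = ZAR 18,144,215.70
ZAR 18,144,215.70 × 0.585526 = SEK 10,623,910.04
SEK 10,623,910.04 × 0.121630 = SGD 1,292,186.18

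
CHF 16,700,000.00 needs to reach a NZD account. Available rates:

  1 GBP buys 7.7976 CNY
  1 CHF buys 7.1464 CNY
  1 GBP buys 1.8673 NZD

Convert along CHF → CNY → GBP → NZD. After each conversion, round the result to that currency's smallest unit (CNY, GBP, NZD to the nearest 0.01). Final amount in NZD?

NZD 28,579,651.99

CHF 16,700,000.00 × 7.1464 = CNY 119,344,880.00
CNY 119,344,880.00 ÷ 7.7976 = GBP 15,305,334.97
GBP 15,305,334.97 × 1.8673 = NZD 28,579,651.99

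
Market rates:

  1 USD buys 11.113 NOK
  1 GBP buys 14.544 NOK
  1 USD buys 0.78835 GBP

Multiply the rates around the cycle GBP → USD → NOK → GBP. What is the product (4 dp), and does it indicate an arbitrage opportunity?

Around GBP → USD → NOK → GBP: 1 ÷ 0.78835 × 11.113 ÷ 14.544 = 0.969233
Product < 1; profitable direction is GBP → NOK → USD → GBP.

0.9692 (arbitrage exists)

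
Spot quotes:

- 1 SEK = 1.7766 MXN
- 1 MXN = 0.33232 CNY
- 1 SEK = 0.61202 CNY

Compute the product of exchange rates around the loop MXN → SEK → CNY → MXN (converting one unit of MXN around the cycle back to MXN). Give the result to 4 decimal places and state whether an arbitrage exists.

1.0366 (arbitrage exists)

Around MXN → SEK → CNY → MXN: 1 ÷ 1.7766 × 0.61202 ÷ 0.33232 = 1.036620
Product > 1; profitable direction is MXN → SEK → CNY → MXN.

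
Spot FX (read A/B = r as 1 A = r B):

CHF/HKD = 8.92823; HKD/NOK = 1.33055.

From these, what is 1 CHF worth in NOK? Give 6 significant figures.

CHF/NOK = 11.8795

1 CHF × 8.92823 = 8.92823 HKD
8.92823 HKD × 1.33055 = 11.8795 NOK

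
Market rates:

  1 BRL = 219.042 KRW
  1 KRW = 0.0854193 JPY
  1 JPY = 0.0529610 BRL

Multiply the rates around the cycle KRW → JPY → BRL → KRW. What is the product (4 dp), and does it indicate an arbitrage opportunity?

0.9909 (arbitrage exists)

Around KRW → JPY → BRL → KRW: 1 × 0.0854193 × 0.0529610 × 219.042 = 0.990922
Product < 1; profitable direction is KRW → BRL → JPY → KRW.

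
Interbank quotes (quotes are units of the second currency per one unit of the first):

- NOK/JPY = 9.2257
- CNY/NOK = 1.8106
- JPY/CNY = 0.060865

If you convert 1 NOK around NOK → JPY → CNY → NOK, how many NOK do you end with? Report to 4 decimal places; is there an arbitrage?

1.0167 (arbitrage exists)

Around NOK → JPY → CNY → NOK: 1 × 9.2257 × 0.060865 × 1.8106 = 1.016692
Product > 1; profitable direction is NOK → JPY → CNY → NOK.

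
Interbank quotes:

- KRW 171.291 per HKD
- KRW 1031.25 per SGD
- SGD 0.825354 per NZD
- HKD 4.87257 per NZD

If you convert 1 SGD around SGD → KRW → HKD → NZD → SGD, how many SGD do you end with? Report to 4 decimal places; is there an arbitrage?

Around SGD → KRW → HKD → NZD → SGD: 1 × 1031.25 ÷ 171.291 ÷ 4.87257 × 0.825354 = 1.019792
Product > 1; profitable direction is SGD → KRW → HKD → NZD → SGD.

1.0198 (arbitrage exists)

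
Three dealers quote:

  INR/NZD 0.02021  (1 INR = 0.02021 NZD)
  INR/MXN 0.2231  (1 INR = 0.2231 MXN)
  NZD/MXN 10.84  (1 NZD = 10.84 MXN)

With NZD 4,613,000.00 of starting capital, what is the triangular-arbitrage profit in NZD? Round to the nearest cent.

Profitable loop is NZD → INR → MXN → NZD:
NZD 4,613,000.00 ÷ 0.02021 = INR 228,253,339.93
INR 228,253,339.93 × 0.2231 = MXN 50,923,320.14
MXN 50,923,320.14 ÷ 10.84 = NZD 4,697,723.26
Profit = NZD 4,697,723.26 − NZD 4,613,000.00

Profit: NZD 84,723.26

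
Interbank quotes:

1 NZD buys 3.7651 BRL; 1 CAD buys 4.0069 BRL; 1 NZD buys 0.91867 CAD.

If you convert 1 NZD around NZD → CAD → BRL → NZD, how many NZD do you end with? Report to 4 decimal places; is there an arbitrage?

0.9777 (arbitrage exists)

Around NZD → CAD → BRL → NZD: 1 × 0.91867 × 4.0069 ÷ 3.7651 = 0.977668
Product < 1; profitable direction is NZD → BRL → CAD → NZD.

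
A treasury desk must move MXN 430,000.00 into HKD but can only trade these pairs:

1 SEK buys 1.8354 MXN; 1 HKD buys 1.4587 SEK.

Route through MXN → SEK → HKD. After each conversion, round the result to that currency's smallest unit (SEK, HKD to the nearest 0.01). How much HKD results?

MXN 430,000.00 ÷ 1.8354 = SEK 234,281.36
SEK 234,281.36 ÷ 1.4587 = HKD 160,609.69

HKD 160,609.69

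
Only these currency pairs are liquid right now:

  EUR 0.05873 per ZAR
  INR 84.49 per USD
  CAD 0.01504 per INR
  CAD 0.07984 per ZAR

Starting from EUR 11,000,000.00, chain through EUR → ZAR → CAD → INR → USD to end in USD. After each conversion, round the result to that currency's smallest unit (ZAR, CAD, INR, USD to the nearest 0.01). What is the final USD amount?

EUR 11,000,000.00 ÷ 0.05873 = ZAR 187,297,803.51
ZAR 187,297,803.51 × 0.07984 = CAD 14,953,856.63
CAD 14,953,856.63 ÷ 0.01504 = INR 994,272,382.31
INR 994,272,382.31 ÷ 84.49 = USD 11,767,929.72

USD 11,767,929.72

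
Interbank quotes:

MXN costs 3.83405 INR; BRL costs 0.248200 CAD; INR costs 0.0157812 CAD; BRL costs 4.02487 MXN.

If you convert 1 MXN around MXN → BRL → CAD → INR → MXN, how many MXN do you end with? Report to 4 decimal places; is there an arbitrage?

Around MXN → BRL → CAD → INR → MXN: 1 ÷ 4.02487 × 0.248200 ÷ 0.0157812 ÷ 3.83405 = 1.019183
Product > 1; profitable direction is MXN → BRL → CAD → INR → MXN.

1.0192 (arbitrage exists)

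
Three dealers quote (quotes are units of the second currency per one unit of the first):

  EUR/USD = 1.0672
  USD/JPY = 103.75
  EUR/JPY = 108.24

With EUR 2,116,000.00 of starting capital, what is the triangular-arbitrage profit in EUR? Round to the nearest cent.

Profit: EUR 48,520.99

Profitable loop is EUR → USD → JPY → EUR:
EUR 2,116,000.00 × 1.0672 = USD 2,258,195.20
USD 2,258,195.20 × 103.75 = JPY 234,287,752
JPY 234,287,752 ÷ 108.24 = EUR 2,164,520.99
Profit = EUR 2,164,520.99 − EUR 2,116,000.00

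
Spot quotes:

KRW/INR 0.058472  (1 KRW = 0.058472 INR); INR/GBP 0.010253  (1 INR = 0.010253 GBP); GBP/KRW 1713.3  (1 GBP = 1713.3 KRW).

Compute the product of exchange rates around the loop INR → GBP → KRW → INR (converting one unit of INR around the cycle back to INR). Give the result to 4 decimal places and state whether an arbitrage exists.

Around INR → GBP → KRW → INR: 1 × 0.010253 × 1713.3 × 0.058472 = 1.027146
Product > 1; profitable direction is INR → GBP → KRW → INR.

1.0271 (arbitrage exists)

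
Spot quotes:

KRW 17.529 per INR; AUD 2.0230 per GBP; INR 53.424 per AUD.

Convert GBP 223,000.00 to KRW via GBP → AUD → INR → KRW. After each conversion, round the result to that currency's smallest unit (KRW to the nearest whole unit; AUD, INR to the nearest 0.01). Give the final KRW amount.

GBP 223,000.00 × 2.0230 = AUD 451,129.00
AUD 451,129.00 × 53.424 = INR 24,101,115.70
INR 24,101,115.70 × 17.529 = KRW 422,468,457

KRW 422,468,457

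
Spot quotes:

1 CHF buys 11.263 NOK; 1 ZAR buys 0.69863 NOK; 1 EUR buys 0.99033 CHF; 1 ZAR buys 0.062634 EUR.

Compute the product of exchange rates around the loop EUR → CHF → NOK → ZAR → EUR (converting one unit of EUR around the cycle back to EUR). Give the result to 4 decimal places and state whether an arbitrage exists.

Around EUR → CHF → NOK → ZAR → EUR: 1 × 0.99033 × 11.263 ÷ 0.69863 × 0.062634 = 0.999993
Product ≈ 1 (deviation 0.001%, within rounding noise).

1.0000 (no arbitrage)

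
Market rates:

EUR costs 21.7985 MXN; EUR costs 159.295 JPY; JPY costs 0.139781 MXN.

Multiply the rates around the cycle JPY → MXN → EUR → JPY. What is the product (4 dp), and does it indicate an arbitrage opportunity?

Around JPY → MXN → EUR → JPY: 1 × 0.139781 ÷ 21.7985 × 159.295 = 1.021465
Product > 1; profitable direction is JPY → MXN → EUR → JPY.

1.0215 (arbitrage exists)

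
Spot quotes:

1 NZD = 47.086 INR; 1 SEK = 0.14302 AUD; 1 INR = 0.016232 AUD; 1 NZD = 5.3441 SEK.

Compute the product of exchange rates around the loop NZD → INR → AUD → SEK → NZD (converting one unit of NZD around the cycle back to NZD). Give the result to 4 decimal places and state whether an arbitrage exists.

1.0000 (no arbitrage)

Around NZD → INR → AUD → SEK → NZD: 1 × 47.086 × 0.016232 ÷ 0.14302 ÷ 5.3441 = 0.999983
Product ≈ 1 (deviation 0.002%, within rounding noise).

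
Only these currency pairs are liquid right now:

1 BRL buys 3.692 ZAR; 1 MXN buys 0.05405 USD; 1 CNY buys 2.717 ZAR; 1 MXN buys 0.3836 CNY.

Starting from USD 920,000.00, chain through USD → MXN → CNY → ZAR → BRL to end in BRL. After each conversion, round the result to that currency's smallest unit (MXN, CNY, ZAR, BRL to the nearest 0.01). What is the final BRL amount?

BRL 4,805,058.43

USD 920,000.00 ÷ 0.05405 = MXN 17,021,276.60
MXN 17,021,276.60 × 0.3836 = CNY 6,529,361.70
CNY 6,529,361.70 × 2.717 = ZAR 17,740,275.74
ZAR 17,740,275.74 ÷ 3.692 = BRL 4,805,058.43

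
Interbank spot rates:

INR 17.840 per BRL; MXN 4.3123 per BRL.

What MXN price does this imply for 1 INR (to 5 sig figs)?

1 INR ÷ 17.840 = 0.0560538 BRL
0.0560538 BRL × 4.3123 = 0.241721 MXN

INR/MXN = 0.24172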